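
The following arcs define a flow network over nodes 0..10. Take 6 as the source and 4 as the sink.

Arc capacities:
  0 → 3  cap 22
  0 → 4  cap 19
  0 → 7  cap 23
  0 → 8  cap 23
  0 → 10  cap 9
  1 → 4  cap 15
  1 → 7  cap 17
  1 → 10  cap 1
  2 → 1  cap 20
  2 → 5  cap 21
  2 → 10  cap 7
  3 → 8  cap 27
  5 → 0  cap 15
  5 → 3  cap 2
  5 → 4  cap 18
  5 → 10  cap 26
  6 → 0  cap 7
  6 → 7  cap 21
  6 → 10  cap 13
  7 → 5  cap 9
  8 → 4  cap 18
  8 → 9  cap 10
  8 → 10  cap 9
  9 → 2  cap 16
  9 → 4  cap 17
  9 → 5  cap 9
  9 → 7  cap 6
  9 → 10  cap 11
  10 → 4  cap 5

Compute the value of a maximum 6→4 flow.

Maximum flow value: 21

augment #1: 6→0→4 bottleneck 7, total now 7
augment #2: 6→10→4 bottleneck 5, total now 12
augment #3: 6→7→5→4 bottleneck 9, total now 21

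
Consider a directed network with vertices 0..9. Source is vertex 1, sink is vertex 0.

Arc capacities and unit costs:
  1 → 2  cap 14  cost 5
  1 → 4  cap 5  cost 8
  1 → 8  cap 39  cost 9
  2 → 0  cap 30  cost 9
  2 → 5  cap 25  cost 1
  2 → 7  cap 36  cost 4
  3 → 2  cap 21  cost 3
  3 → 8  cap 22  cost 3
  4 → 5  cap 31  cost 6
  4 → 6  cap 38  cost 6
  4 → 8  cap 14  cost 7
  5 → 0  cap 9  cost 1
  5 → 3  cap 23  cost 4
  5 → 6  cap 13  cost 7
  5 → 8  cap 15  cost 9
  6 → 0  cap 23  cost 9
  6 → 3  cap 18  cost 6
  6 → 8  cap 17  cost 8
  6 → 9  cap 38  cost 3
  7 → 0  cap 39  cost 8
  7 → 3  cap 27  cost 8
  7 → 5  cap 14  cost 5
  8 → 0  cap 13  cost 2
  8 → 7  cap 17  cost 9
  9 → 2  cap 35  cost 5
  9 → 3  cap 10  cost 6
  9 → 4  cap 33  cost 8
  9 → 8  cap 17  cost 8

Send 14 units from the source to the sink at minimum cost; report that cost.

Minimum cost for 14 units: 118

shortest-cost path #1: 1→2→5→0 push 9 @ unit cost 7 (adds 63)
shortest-cost path #2: 1→8→0 push 5 @ unit cost 11 (adds 55)
total cost = 118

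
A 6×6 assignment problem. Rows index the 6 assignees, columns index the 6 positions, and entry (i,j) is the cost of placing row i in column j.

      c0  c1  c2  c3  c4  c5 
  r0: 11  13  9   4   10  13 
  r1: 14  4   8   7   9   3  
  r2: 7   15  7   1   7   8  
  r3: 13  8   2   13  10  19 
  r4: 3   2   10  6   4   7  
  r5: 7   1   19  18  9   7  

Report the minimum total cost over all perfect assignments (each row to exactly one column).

Minimum assignment cost: 20

one of 2 optimal assignments: row0→col3 (cost 4), row1→col5 (cost 3), row2→col4 (cost 7), row3→col2 (cost 2), row4→col0 (cost 3), row5→col1 (cost 1)
total = 4 + 3 + 7 + 2 + 3 + 1 = 20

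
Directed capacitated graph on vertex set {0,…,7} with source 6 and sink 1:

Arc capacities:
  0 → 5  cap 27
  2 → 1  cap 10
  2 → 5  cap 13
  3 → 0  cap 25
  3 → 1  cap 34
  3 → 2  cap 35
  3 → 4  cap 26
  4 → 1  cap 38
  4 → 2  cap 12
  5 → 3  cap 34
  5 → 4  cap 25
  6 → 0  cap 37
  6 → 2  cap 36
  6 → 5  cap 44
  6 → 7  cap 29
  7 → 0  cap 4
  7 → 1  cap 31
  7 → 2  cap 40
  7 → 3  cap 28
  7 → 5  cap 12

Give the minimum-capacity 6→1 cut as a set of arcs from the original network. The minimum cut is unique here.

Min-cut arcs: {(2,1), (5,3), (5,4), (6,7)} (total capacity 98)

augment #1: 6→2→1 push 10
augment #2: 6→7→1 push 29
augment #3: 6→5→3→1 push 34
augment #4: 6→5→4→1 push 10
augment #5: 6→0→5→4→1 push 15
max flow = 98; residual-reachable set from 6 gives S-side
cut edges (S→T): {(2,1), (5,3), (5,4), (6,7)} total cap 98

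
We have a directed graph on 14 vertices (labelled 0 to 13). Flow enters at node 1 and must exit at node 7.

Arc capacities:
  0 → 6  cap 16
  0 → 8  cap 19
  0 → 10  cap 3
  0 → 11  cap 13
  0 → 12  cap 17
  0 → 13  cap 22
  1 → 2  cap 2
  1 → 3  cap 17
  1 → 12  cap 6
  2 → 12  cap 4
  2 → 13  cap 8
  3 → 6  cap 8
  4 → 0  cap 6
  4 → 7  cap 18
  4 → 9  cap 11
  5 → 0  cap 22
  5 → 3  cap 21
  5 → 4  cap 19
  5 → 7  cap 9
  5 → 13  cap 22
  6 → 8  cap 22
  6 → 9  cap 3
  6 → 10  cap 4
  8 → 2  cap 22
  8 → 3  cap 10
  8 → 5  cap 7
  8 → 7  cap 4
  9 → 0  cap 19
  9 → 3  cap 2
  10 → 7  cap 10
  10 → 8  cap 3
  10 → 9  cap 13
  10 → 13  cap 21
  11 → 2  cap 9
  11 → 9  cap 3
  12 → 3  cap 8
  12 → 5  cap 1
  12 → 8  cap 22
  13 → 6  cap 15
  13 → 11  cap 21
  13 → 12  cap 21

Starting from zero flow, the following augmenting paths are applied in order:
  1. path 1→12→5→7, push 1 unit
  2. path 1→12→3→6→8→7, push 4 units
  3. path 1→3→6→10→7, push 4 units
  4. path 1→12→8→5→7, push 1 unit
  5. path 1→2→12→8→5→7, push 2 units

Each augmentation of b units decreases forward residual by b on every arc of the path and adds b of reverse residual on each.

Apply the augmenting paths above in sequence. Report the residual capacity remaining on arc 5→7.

Residual capacity of (5,7): 5

after path 1 (1→12→5→7, push 1): res(5,7)=8
after path 2 (1→12→3→6→8→7, push 4): res(5,7)=8
after path 3 (1→3→6→10→7, push 4): res(5,7)=8
after path 4 (1→12→8→5→7, push 1): res(5,7)=7
after path 5 (1→2→12→8→5→7, push 2): res(5,7)=5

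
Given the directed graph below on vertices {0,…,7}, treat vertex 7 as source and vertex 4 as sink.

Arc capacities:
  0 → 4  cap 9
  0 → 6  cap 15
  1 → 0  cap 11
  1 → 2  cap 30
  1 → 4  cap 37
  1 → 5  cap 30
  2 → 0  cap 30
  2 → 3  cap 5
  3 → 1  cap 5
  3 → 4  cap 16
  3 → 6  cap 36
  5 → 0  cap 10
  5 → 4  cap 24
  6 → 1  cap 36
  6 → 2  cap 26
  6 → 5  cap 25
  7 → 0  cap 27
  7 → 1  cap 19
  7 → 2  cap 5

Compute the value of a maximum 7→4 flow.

augment #1: 7→0→4 bottleneck 9, total now 9
augment #2: 7→1→4 bottleneck 19, total now 28
augment #3: 7→2→3→4 bottleneck 5, total now 33
augment #4: 7→0→6→1→4 bottleneck 15, total now 48

Maximum flow value: 48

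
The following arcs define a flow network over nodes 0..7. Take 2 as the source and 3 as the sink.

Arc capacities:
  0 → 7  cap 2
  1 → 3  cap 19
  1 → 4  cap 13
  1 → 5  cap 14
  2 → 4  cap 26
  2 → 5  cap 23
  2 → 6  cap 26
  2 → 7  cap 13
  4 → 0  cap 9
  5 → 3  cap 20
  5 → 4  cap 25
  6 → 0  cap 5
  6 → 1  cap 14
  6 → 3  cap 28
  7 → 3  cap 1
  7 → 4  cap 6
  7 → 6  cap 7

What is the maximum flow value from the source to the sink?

Maximum flow value: 54

augment #1: 2→5→3 bottleneck 20, total now 20
augment #2: 2→6→3 bottleneck 26, total now 46
augment #3: 2→7→3 bottleneck 1, total now 47
augment #4: 2→7→6→3 bottleneck 2, total now 49
augment #5: 2→7→6→1→3 bottleneck 5, total now 54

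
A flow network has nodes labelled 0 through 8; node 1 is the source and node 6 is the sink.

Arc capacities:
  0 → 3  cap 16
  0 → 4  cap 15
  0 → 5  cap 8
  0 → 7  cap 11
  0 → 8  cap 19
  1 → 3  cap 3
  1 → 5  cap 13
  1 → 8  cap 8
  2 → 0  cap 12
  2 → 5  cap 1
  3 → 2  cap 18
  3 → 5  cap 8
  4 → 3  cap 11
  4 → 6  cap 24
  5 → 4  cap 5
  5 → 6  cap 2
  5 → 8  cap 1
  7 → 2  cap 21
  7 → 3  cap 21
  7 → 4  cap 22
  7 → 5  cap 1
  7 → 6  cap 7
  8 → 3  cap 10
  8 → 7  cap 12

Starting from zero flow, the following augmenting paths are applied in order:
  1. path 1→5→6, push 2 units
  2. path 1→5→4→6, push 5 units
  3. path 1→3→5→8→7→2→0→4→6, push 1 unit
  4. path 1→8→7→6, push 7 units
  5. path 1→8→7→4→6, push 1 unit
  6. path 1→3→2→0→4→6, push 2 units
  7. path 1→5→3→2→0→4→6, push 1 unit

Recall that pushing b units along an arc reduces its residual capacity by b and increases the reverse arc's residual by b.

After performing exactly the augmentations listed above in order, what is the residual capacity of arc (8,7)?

Residual capacity of (8,7): 3

after path 1 (1→5→6, push 2): res(8,7)=12
after path 2 (1→5→4→6, push 5): res(8,7)=12
after path 3 (1→3→5→8→7→2→0→4→6, push 1): res(8,7)=11
after path 4 (1→8→7→6, push 7): res(8,7)=4
after path 5 (1→8→7→4→6, push 1): res(8,7)=3
after path 6 (1→3→2→0→4→6, push 2): res(8,7)=3
after path 7 (1→5→3→2→0→4→6, push 1): res(8,7)=3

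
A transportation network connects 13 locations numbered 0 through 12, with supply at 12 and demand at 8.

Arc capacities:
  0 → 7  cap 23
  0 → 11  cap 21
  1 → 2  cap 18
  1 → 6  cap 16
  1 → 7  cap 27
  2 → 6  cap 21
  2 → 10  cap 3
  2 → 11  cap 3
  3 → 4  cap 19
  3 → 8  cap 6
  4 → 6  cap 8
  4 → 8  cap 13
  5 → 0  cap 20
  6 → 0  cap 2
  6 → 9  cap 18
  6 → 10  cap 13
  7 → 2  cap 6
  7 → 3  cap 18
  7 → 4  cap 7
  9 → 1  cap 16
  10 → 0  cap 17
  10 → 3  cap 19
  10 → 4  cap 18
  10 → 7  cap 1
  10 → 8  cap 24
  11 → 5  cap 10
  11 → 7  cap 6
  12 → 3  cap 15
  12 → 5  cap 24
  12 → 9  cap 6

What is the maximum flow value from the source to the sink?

augment #1: 12→3→8 bottleneck 6, total now 6
augment #2: 12→3→4→8 bottleneck 9, total now 15
augment #3: 12→5→0→7→4→8 bottleneck 4, total now 19
augment #4: 12→9→1→2→10→8 bottleneck 3, total now 22
augment #5: 12→9→1→6→10→8 bottleneck 3, total now 25
augment #6: 12→5→0→7→2→6→10→8 bottleneck 6, total now 31
augment #7: 12→5→0→7→4→6→10→8 bottleneck 3, total now 34
augment #8: 12→5→0→7→3→4→6→10→8 bottleneck 1, total now 35

Maximum flow value: 35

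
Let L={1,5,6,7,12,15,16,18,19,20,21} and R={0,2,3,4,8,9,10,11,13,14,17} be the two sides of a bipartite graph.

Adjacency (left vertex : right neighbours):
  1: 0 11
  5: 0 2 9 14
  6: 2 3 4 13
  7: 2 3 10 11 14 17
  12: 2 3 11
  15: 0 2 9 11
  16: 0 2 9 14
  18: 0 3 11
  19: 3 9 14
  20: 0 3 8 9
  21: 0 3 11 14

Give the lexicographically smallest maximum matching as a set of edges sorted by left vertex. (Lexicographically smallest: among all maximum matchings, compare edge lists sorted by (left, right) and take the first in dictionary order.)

Lex-smallest maximum matching: {(1,0), (5,2), (6,4), (7,10), (12,3), (15,9), (16,14), (18,11), (20,8)}

|M| = 9 (so the lex-smallest maximum matching has 9 edges)
process left vertices in ascending order; for each, take the smallest-labelled available neighbour that still permits 9 edges overall, or leave it unmatched if none does
lex-smallest matching: {1-0, 5-2, 6-4, 7-10, 12-3, 15-9, 16-14, 18-11, 20-8}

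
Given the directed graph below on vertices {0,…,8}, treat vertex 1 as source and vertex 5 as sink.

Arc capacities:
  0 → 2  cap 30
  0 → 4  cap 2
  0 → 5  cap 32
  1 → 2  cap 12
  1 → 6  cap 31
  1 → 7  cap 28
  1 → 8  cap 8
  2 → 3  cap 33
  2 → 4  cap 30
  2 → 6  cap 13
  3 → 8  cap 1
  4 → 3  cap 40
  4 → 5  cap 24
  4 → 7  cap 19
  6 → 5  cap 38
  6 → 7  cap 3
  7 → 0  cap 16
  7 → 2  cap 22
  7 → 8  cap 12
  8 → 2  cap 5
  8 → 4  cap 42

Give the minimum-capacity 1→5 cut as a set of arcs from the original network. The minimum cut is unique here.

Min-cut arcs: {(4,5), (6,5), (7,0)} (total capacity 78)

augment #1: 1→6→5 push 31
augment #2: 1→2→4→5 push 12
augment #3: 1→7→0→5 push 16
augment #4: 1→8→4→5 push 8
augment #5: 1→7→2→4→5 push 4
augment #6: 1→7→2→6→5 push 7
max flow = 78; residual-reachable set from 1 gives S-side
cut edges (S→T): {(4,5), (6,5), (7,0)} total cap 78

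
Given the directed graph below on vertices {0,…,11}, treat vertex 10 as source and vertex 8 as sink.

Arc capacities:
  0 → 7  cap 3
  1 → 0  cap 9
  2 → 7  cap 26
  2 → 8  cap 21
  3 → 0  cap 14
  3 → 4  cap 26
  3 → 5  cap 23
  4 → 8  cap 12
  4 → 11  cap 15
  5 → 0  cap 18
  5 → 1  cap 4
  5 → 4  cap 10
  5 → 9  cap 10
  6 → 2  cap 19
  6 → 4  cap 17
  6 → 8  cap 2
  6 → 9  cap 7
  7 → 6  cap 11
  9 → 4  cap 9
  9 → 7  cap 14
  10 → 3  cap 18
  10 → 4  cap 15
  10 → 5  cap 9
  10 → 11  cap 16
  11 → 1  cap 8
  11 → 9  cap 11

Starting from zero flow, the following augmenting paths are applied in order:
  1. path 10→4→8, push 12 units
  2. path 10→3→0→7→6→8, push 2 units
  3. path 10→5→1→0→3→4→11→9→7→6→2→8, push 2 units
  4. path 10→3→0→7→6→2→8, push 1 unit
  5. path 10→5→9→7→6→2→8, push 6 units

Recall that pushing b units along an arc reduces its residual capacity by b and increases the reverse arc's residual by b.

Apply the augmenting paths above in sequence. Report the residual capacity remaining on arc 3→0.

after path 1 (10→4→8, push 12): res(3,0)=14
after path 2 (10→3→0→7→6→8, push 2): res(3,0)=12
after path 3 (10→5→1→0→3→4→11→9→7→6→2→8, push 2): res(3,0)=14
after path 4 (10→3→0→7→6→2→8, push 1): res(3,0)=13
after path 5 (10→5→9→7→6→2→8, push 6): res(3,0)=13

Residual capacity of (3,0): 13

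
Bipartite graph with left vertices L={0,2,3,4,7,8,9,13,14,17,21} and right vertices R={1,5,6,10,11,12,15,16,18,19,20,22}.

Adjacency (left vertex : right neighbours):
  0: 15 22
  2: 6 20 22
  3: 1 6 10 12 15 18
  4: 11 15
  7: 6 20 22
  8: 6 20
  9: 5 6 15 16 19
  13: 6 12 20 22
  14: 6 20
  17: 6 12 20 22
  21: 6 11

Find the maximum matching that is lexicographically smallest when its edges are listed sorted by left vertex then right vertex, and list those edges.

|M| = 8 (so the lex-smallest maximum matching has 8 edges)
process left vertices in ascending order; for each, take the smallest-labelled available neighbour that still permits 8 edges overall, or leave it unmatched if none does
lex-smallest matching: {0-15, 2-6, 3-1, 4-11, 7-20, 9-5, 13-12, 17-22}

Lex-smallest maximum matching: {(0,15), (2,6), (3,1), (4,11), (7,20), (9,5), (13,12), (17,22)}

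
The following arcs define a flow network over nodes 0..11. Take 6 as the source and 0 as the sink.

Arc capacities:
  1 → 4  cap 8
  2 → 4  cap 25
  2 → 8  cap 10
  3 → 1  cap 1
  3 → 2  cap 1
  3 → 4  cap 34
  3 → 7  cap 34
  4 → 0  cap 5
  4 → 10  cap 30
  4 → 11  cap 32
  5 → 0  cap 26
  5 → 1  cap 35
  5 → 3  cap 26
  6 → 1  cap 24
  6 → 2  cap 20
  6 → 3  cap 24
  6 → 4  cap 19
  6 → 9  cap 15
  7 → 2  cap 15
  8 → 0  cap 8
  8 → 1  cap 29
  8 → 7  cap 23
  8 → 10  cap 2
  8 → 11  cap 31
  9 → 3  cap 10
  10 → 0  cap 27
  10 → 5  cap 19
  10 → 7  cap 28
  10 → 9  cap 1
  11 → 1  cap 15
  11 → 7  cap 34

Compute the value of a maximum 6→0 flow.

Maximum flow value: 45

augment #1: 6→4→0 bottleneck 5, total now 5
augment #2: 6→2→8→0 bottleneck 8, total now 13
augment #3: 6→4→10→0 bottleneck 14, total now 27
augment #4: 6→1→4→10→0 bottleneck 8, total now 35
augment #5: 6→2→4→10→0 bottleneck 5, total now 40
augment #6: 6→2→4→10→5→0 bottleneck 3, total now 43
augment #7: 6→2→8→10→5→0 bottleneck 2, total now 45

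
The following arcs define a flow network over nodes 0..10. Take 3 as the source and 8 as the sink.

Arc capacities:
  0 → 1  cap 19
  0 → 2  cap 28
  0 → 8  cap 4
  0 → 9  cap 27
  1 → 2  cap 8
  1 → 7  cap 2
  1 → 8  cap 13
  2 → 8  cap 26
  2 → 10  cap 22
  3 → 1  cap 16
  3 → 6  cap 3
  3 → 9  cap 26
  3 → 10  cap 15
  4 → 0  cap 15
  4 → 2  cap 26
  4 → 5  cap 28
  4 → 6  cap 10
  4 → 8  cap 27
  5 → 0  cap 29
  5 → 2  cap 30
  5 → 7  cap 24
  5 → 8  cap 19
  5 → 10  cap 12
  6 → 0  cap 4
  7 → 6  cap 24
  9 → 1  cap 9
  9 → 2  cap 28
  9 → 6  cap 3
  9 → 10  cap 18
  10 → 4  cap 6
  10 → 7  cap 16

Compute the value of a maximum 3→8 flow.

Maximum flow value: 49

augment #1: 3→1→8 bottleneck 13, total now 13
augment #2: 3→1→2→8 bottleneck 3, total now 16
augment #3: 3→6→0→8 bottleneck 3, total now 19
augment #4: 3→9→2→8 bottleneck 23, total now 42
augment #5: 3→10→4→8 bottleneck 6, total now 48
augment #6: 3→9→6→0→8 bottleneck 1, total now 49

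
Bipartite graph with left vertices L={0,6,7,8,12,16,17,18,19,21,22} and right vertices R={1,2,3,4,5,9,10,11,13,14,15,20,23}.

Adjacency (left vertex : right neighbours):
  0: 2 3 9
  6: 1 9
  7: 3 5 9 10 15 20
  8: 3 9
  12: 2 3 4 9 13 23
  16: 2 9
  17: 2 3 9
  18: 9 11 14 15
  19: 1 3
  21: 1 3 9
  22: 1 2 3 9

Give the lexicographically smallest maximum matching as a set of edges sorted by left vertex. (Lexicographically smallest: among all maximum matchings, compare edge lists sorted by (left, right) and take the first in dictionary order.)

|M| = 7 (so the lex-smallest maximum matching has 7 edges)
process left vertices in ascending order; for each, take the smallest-labelled available neighbour that still permits 7 edges overall, or leave it unmatched if none does
lex-smallest matching: {0-2, 6-1, 7-5, 8-3, 12-4, 16-9, 18-11}

Lex-smallest maximum matching: {(0,2), (6,1), (7,5), (8,3), (12,4), (16,9), (18,11)}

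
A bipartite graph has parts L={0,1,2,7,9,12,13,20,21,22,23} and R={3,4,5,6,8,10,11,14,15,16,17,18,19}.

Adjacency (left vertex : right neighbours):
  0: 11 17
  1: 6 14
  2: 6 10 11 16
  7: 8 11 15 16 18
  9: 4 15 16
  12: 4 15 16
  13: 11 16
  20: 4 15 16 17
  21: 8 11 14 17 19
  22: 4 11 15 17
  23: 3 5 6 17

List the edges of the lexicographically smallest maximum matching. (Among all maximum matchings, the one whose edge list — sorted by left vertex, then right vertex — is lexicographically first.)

Lex-smallest maximum matching: {(0,11), (1,6), (2,10), (7,8), (9,4), (12,15), (13,16), (20,17), (21,14), (23,3)}

|M| = 10 (so the lex-smallest maximum matching has 10 edges)
process left vertices in ascending order; for each, take the smallest-labelled available neighbour that still permits 10 edges overall, or leave it unmatched if none does
lex-smallest matching: {0-11, 1-6, 2-10, 7-8, 9-4, 12-15, 13-16, 20-17, 21-14, 23-3}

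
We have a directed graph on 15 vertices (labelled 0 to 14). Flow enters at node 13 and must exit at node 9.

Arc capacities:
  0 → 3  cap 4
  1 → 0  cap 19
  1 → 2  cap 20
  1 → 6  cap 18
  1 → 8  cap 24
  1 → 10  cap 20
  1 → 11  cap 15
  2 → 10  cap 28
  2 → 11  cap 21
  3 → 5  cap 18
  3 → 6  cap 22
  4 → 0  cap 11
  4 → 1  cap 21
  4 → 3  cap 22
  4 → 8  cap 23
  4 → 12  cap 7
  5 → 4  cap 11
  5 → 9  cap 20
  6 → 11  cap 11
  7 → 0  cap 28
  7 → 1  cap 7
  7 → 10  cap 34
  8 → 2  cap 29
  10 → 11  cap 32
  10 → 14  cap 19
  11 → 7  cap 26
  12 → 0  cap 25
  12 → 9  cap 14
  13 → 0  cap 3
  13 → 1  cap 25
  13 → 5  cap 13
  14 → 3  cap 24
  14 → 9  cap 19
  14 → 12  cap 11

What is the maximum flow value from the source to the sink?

augment #1: 13→5→9 bottleneck 13, total now 13
augment #2: 13→0→3→5→9 bottleneck 3, total now 16
augment #3: 13→1→10→14→9 bottleneck 19, total now 35
augment #4: 13→1→0→3→5→9 bottleneck 1, total now 36

Maximum flow value: 36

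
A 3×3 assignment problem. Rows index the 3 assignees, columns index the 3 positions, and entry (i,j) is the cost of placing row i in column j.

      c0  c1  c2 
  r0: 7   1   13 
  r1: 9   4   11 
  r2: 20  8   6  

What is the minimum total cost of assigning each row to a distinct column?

optimal assignment: row0→col1 (cost 1), row1→col0 (cost 9), row2→col2 (cost 6)
total = 1 + 9 + 6 = 16

Minimum assignment cost: 16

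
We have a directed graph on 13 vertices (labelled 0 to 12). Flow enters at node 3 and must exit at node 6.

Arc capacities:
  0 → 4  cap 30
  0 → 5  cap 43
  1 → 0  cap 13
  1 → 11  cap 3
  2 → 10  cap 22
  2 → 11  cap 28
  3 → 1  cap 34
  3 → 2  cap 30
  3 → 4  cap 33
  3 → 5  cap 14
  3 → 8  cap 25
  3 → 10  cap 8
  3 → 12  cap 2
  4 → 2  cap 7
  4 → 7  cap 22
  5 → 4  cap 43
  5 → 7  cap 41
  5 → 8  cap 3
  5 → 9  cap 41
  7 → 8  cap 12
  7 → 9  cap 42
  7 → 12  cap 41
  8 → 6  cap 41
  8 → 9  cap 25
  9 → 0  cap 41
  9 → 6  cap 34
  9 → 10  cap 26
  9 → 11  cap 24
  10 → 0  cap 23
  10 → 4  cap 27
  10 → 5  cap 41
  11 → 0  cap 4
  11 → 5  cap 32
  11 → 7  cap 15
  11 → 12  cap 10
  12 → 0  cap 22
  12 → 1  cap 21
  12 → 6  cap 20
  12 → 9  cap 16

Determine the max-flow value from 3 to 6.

Maximum flow value: 94

augment #1: 3→8→6 bottleneck 25, total now 25
augment #2: 3→12→6 bottleneck 2, total now 27
augment #3: 3→5→8→6 bottleneck 3, total now 30
augment #4: 3→5→9→6 bottleneck 11, total now 41
augment #5: 3→1→11→12→6 bottleneck 3, total now 44
augment #6: 3→2→11→12→6 bottleneck 7, total now 51
augment #7: 3→4→7→8→6 bottleneck 12, total now 63
augment #8: 3→4→7→9→6 bottleneck 10, total now 73
augment #9: 3→10→5→9→6 bottleneck 8, total now 81
augment #10: 3→1→0→5→9→6 bottleneck 5, total now 86
augment #11: 3→2→11→7→12→6 bottleneck 8, total now 94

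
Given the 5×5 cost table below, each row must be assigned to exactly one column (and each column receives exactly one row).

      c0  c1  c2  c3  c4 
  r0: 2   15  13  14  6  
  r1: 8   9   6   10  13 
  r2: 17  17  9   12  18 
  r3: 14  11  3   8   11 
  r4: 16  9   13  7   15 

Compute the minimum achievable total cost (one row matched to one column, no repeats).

one of 2 optimal assignments: row0→col0 (cost 2), row1→col1 (cost 9), row2→col2 (cost 9), row3→col4 (cost 11), row4→col3 (cost 7)
total = 2 + 9 + 9 + 11 + 7 = 38

Minimum assignment cost: 38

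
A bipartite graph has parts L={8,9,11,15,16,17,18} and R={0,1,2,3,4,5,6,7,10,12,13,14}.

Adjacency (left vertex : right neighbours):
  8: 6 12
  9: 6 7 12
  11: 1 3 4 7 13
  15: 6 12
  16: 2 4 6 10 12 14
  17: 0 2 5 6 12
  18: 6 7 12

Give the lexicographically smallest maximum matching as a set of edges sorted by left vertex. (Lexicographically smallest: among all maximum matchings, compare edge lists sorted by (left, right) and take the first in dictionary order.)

Lex-smallest maximum matching: {(8,6), (9,7), (11,1), (15,12), (16,2), (17,0)}

|M| = 6 (so the lex-smallest maximum matching has 6 edges)
process left vertices in ascending order; for each, take the smallest-labelled available neighbour that still permits 6 edges overall, or leave it unmatched if none does
lex-smallest matching: {8-6, 9-7, 11-1, 15-12, 16-2, 17-0}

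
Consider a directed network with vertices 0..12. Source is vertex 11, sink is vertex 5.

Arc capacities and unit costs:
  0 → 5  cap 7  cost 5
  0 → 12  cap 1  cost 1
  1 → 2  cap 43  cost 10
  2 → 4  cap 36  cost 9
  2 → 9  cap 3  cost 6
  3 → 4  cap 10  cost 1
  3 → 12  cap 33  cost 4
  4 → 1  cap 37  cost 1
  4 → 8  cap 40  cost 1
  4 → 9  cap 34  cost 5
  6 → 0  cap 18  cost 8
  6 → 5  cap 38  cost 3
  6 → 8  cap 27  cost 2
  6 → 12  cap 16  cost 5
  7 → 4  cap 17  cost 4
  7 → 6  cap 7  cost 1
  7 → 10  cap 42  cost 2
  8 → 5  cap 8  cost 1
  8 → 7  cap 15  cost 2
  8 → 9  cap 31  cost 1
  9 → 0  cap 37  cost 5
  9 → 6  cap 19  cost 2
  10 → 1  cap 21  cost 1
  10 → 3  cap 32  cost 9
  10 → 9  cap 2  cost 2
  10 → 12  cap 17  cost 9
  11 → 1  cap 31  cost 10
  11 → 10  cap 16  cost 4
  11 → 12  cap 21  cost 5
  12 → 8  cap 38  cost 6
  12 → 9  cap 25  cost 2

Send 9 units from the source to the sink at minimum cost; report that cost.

Minimum cost for 9 units: 106

shortest-cost path #1: 11→10→9→6→5 push 2 @ unit cost 11 (adds 22)
shortest-cost path #2: 11→12→8→5 push 7 @ unit cost 12 (adds 84)
total cost = 106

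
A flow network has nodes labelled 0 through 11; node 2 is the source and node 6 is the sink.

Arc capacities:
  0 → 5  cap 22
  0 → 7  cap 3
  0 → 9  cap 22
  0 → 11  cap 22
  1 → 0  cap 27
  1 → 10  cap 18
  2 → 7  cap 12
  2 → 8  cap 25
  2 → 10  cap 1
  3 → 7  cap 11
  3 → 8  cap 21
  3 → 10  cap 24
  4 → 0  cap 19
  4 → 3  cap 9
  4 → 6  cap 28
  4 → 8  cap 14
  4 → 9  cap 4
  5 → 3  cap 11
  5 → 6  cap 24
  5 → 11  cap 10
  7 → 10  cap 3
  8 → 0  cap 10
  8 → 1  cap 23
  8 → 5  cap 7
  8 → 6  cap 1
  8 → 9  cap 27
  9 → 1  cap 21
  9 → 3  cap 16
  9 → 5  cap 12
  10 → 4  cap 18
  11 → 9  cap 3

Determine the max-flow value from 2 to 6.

augment #1: 2→8→6 bottleneck 1, total now 1
augment #2: 2→8→5→6 bottleneck 7, total now 8
augment #3: 2→10→4→6 bottleneck 1, total now 9
augment #4: 2→7→10→4→6 bottleneck 3, total now 12
augment #5: 2→8→0→5→6 bottleneck 10, total now 22
augment #6: 2→8→9→5→6 bottleneck 7, total now 29

Maximum flow value: 29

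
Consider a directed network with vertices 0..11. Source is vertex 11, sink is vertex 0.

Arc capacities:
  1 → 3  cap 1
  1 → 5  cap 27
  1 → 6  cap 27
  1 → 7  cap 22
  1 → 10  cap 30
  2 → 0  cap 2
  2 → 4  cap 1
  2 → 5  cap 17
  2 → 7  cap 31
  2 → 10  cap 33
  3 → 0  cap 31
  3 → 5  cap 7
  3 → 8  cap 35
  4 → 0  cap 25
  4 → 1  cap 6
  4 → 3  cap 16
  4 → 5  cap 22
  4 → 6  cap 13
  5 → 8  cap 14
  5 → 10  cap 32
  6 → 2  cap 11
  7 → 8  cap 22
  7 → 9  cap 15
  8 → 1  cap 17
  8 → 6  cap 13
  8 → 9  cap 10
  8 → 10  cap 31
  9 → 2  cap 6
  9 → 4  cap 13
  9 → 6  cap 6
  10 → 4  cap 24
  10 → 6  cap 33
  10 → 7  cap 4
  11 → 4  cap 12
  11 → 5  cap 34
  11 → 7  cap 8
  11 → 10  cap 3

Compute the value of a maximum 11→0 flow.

augment #1: 11→4→0 bottleneck 12, total now 12
augment #2: 11→10→4→0 bottleneck 3, total now 15
augment #3: 11→5→10→4→0 bottleneck 10, total now 25
augment #4: 11→7→9→2→0 bottleneck 2, total now 27
augment #5: 11→5→8→1→3→0 bottleneck 1, total now 28
augment #6: 11→5→10→4→3→0 bottleneck 11, total now 39
augment #7: 11→7→9→4→3→0 bottleneck 5, total now 44

Maximum flow value: 44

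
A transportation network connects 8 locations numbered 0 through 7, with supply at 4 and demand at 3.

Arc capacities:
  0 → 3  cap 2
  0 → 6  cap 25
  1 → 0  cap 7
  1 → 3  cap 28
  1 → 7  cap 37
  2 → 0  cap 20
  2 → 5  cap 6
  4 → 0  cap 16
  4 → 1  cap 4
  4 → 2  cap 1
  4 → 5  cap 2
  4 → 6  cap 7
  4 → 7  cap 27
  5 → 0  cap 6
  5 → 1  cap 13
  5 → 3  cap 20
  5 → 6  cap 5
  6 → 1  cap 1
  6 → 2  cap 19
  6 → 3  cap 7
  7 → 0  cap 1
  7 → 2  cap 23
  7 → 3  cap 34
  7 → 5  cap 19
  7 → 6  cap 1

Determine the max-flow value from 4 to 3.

Maximum flow value: 49

augment #1: 4→0→3 bottleneck 2, total now 2
augment #2: 4→1→3 bottleneck 4, total now 6
augment #3: 4→5→3 bottleneck 2, total now 8
augment #4: 4→6→3 bottleneck 7, total now 15
augment #5: 4→7→3 bottleneck 27, total now 42
augment #6: 4→2→5→3 bottleneck 1, total now 43
augment #7: 4→0→6→1→3 bottleneck 1, total now 44
augment #8: 4→0→6→2→5→3 bottleneck 5, total now 49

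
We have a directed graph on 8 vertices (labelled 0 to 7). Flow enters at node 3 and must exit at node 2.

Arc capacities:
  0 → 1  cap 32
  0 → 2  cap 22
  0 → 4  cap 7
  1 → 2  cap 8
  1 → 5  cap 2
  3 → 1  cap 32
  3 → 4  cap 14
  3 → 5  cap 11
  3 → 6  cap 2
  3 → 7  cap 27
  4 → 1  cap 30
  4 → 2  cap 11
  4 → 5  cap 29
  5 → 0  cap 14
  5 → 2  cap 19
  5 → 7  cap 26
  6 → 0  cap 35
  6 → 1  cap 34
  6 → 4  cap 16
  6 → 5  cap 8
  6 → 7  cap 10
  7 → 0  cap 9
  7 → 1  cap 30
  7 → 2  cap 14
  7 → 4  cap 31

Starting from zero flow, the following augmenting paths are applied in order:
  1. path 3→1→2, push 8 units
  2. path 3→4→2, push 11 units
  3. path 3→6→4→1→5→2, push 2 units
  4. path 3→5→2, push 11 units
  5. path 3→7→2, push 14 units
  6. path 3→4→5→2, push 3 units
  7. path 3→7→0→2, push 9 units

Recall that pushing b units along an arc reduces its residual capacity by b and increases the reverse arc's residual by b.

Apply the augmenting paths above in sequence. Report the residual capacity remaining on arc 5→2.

after path 1 (3→1→2, push 8): res(5,2)=19
after path 2 (3→4→2, push 11): res(5,2)=19
after path 3 (3→6→4→1→5→2, push 2): res(5,2)=17
after path 4 (3→5→2, push 11): res(5,2)=6
after path 5 (3→7→2, push 14): res(5,2)=6
after path 6 (3→4→5→2, push 3): res(5,2)=3
after path 7 (3→7→0→2, push 9): res(5,2)=3

Residual capacity of (5,2): 3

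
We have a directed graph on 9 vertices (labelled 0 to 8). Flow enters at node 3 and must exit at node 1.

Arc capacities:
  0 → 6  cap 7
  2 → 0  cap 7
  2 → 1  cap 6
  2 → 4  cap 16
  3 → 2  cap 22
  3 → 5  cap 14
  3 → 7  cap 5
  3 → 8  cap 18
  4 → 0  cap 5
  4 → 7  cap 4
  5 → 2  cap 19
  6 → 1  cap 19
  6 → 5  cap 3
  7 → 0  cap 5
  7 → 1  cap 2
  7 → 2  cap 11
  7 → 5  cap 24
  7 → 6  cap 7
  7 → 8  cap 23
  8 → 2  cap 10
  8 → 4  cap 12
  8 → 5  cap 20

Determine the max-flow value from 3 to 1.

augment #1: 3→2→1 bottleneck 6, total now 6
augment #2: 3→7→1 bottleneck 2, total now 8
augment #3: 3→7→6→1 bottleneck 3, total now 11
augment #4: 3→2→0→6→1 bottleneck 7, total now 18
augment #5: 3→2→4→7→6→1 bottleneck 4, total now 22

Maximum flow value: 22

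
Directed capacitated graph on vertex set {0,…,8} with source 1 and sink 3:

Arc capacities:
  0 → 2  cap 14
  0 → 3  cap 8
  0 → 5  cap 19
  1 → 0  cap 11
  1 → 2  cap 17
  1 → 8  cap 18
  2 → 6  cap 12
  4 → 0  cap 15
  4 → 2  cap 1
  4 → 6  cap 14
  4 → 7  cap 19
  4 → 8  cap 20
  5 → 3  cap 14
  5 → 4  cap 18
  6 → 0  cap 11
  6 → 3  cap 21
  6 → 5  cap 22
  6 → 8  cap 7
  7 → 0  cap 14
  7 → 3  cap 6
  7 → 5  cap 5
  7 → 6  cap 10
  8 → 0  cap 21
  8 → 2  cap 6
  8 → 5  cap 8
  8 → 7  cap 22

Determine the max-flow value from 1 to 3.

augment #1: 1→0→3 bottleneck 8, total now 8
augment #2: 1→0→5→3 bottleneck 3, total now 11
augment #3: 1→2→6→3 bottleneck 12, total now 23
augment #4: 1→8→5→3 bottleneck 8, total now 31
augment #5: 1→8→7→3 bottleneck 6, total now 37
augment #6: 1→8→0→5→3 bottleneck 3, total now 40
augment #7: 1→8→7→6→3 bottleneck 1, total now 41

Maximum flow value: 41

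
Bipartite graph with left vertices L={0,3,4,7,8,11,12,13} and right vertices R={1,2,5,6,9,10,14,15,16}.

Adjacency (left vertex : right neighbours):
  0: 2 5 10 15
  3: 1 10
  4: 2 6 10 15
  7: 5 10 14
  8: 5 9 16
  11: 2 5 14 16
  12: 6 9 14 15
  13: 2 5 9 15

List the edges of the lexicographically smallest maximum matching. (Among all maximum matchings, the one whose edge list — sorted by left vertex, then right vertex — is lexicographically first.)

Lex-smallest maximum matching: {(0,2), (3,1), (4,6), (7,5), (8,9), (11,16), (12,14), (13,15)}

|M| = 8 (so the lex-smallest maximum matching has 8 edges)
process left vertices in ascending order; for each, take the smallest-labelled available neighbour that still permits 8 edges overall, or leave it unmatched if none does
lex-smallest matching: {0-2, 3-1, 4-6, 7-5, 8-9, 11-16, 12-14, 13-15}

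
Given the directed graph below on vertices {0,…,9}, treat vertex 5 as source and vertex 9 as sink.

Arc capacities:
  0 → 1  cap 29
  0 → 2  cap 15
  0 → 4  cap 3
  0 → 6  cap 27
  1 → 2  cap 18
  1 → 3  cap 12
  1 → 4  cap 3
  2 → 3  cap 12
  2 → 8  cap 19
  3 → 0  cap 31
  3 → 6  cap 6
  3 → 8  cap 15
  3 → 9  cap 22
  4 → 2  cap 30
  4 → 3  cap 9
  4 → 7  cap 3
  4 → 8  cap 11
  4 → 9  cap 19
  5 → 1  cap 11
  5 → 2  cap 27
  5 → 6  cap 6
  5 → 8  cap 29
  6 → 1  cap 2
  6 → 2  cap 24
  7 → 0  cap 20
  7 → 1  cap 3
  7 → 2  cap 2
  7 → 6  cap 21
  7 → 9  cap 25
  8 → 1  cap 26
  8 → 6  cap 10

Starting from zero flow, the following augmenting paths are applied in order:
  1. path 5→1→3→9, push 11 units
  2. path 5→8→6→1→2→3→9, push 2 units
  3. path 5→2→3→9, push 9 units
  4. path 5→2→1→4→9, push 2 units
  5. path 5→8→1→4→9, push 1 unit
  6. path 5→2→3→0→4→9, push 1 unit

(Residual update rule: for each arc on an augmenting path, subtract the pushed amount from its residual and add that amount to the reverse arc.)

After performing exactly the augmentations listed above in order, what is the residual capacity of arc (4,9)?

after path 1 (5→1→3→9, push 11): res(4,9)=19
after path 2 (5→8→6→1→2→3→9, push 2): res(4,9)=19
after path 3 (5→2→3→9, push 9): res(4,9)=19
after path 4 (5→2→1→4→9, push 2): res(4,9)=17
after path 5 (5→8→1→4→9, push 1): res(4,9)=16
after path 6 (5→2→3→0→4→9, push 1): res(4,9)=15

Residual capacity of (4,9): 15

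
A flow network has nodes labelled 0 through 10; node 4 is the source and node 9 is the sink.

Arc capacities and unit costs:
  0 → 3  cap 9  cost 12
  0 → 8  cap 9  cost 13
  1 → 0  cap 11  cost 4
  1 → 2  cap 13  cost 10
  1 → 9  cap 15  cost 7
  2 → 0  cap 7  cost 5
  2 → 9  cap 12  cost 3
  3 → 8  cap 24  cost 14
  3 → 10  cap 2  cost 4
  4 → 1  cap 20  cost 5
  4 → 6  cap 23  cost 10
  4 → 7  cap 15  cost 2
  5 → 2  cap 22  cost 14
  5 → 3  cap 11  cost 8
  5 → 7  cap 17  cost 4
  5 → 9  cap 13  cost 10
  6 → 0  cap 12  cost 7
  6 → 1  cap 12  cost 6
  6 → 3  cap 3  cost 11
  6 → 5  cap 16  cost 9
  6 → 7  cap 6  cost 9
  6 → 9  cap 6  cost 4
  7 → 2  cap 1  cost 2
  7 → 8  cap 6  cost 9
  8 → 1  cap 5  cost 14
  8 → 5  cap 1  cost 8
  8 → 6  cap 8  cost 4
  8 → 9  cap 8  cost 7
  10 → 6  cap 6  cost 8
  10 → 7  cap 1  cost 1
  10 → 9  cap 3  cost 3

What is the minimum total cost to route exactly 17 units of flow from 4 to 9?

Minimum cost for 17 units: 201

shortest-cost path #1: 4→7→2→9 push 1 @ unit cost 7 (adds 7)
shortest-cost path #2: 4→1→9 push 15 @ unit cost 12 (adds 180)
shortest-cost path #3: 4→6→9 push 1 @ unit cost 14 (adds 14)
total cost = 201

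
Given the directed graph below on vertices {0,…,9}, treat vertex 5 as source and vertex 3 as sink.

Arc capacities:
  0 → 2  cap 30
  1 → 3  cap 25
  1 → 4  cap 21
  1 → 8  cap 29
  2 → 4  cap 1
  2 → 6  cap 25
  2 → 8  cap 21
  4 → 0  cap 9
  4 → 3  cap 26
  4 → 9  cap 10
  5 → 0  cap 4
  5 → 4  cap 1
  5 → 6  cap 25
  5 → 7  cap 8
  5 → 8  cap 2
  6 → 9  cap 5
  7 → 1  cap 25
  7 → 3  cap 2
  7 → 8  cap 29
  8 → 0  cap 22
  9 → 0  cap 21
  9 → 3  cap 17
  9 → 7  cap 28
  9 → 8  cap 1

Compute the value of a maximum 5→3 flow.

augment #1: 5→4→3 bottleneck 1, total now 1
augment #2: 5→7→3 bottleneck 2, total now 3
augment #3: 5→6→9→3 bottleneck 5, total now 8
augment #4: 5→7→1→3 bottleneck 6, total now 14
augment #5: 5→0→2→4→3 bottleneck 1, total now 15

Maximum flow value: 15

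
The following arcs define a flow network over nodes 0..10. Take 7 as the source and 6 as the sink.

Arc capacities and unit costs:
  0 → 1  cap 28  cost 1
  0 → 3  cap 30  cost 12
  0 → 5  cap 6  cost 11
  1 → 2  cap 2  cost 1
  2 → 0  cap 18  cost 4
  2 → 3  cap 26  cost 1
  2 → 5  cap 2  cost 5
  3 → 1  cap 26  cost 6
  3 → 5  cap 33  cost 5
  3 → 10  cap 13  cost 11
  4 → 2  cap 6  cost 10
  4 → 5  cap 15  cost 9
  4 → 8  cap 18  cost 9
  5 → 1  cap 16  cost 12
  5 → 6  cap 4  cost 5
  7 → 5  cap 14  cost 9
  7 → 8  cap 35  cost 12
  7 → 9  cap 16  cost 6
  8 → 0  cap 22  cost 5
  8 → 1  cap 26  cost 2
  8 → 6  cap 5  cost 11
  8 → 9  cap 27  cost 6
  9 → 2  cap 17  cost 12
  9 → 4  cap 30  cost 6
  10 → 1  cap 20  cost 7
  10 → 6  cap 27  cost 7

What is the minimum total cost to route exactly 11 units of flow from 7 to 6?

shortest-cost path #1: 7→5→6 push 4 @ unit cost 14 (adds 56)
shortest-cost path #2: 7→8→6 push 5 @ unit cost 23 (adds 115)
shortest-cost path #3: 7→8→1→2→3→10→6 push 2 @ unit cost 34 (adds 68)
total cost = 239

Minimum cost for 11 units: 239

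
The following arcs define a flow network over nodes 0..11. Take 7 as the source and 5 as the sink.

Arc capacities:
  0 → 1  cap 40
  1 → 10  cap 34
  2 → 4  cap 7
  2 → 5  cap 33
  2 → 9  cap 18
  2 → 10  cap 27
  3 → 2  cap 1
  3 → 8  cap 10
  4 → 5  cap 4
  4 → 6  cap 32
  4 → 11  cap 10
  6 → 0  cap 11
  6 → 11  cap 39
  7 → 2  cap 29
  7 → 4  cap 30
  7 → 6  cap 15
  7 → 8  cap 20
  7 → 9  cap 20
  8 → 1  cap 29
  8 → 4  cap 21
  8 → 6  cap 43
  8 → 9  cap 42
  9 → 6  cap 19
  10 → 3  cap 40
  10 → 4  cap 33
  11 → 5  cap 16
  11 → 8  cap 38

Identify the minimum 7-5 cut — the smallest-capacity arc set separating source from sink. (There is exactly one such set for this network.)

Min-cut arcs: {(3,2), (4,5), (7,2), (11,5)} (total capacity 50)

augment #1: 7→2→5 push 29
augment #2: 7→4→5 push 4
augment #3: 7→4→11→5 push 10
augment #4: 7→6→11→5 push 6
augment #5: 7→8→1→10→3→2→5 push 1
max flow = 50; residual-reachable set from 7 gives S-side
cut edges (S→T): {(3,2), (4,5), (7,2), (11,5)} total cap 50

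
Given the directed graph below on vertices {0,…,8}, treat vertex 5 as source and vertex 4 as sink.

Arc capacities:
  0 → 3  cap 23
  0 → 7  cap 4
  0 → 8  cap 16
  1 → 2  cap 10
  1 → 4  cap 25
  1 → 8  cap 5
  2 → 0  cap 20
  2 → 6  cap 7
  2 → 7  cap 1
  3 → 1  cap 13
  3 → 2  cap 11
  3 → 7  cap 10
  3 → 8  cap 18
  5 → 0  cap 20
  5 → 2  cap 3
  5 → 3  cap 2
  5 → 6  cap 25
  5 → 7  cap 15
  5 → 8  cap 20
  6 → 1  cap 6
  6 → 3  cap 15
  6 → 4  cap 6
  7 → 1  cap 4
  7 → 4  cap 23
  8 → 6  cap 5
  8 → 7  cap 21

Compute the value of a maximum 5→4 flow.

Maximum flow value: 52

augment #1: 5→6→4 bottleneck 6, total now 6
augment #2: 5→7→4 bottleneck 15, total now 21
augment #3: 5→0→7→4 bottleneck 4, total now 25
augment #4: 5→2→7→4 bottleneck 1, total now 26
augment #5: 5→3→1→4 bottleneck 2, total now 28
augment #6: 5→6→1→4 bottleneck 6, total now 34
augment #7: 5→8→7→4 bottleneck 3, total now 37
augment #8: 5→0→3→1→4 bottleneck 11, total now 48
augment #9: 5→8→7→1→4 bottleneck 4, total now 52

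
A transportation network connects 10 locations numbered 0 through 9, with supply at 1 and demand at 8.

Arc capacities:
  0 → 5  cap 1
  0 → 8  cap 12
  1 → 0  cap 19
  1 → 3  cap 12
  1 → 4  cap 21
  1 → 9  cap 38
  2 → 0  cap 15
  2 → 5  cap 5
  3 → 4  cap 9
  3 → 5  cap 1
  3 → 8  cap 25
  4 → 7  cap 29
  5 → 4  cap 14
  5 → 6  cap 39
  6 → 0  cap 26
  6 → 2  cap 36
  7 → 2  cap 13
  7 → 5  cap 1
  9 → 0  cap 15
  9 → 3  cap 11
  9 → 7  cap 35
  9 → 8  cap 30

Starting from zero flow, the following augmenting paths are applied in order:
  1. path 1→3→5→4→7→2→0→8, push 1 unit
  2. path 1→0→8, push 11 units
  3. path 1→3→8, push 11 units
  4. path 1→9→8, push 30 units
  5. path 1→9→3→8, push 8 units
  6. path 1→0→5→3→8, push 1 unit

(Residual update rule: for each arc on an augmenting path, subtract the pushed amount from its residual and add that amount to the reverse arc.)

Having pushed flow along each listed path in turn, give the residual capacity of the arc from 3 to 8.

after path 1 (1→3→5→4→7→2→0→8, push 1): res(3,8)=25
after path 2 (1→0→8, push 11): res(3,8)=25
after path 3 (1→3→8, push 11): res(3,8)=14
after path 4 (1→9→8, push 30): res(3,8)=14
after path 5 (1→9→3→8, push 8): res(3,8)=6
after path 6 (1→0→5→3→8, push 1): res(3,8)=5

Residual capacity of (3,8): 5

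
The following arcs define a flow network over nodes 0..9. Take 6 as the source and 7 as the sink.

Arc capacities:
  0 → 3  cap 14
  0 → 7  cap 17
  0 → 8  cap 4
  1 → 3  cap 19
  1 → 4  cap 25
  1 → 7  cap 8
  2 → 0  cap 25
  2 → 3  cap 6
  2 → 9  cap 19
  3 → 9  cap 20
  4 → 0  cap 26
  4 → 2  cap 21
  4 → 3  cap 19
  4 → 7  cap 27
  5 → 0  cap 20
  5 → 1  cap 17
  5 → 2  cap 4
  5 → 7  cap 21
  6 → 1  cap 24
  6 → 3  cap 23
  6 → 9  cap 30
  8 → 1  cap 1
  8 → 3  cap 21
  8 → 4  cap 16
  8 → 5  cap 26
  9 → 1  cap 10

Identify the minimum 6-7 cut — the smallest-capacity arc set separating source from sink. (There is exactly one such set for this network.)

augment #1: 6→1→7 push 8
augment #2: 6→1→4→7 push 16
augment #3: 6→9→1→4→7 push 9
max flow = 33; residual-reachable set from 6 gives S-side
cut edges (S→T): {(1,4), (1,7)} total cap 33

Min-cut arcs: {(1,4), (1,7)} (total capacity 33)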